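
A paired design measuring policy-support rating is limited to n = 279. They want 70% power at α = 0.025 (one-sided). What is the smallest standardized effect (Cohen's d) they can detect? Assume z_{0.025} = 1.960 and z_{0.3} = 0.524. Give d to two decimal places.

For a single sample (or paired design) of n = 279: d_min = (z_{α} + z_β)/√n.
z-sum = 1.960 + 0.524 = 2.484.
d_min = 2.484 / √279 = 2.484 / 16.703 = 0.149.

d_min ≈ 0.15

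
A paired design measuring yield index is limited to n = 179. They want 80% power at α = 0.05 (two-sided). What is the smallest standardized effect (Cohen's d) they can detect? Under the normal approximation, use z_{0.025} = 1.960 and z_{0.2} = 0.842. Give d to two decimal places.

For a single sample (or paired design) of n = 179: d_min = (z_{α/2} + z_β)/√n.
z-sum = 1.960 + 0.842 = 2.802.
d_min = 2.802 / √179 = 2.802 / 13.379 = 0.209.

d_min ≈ 0.21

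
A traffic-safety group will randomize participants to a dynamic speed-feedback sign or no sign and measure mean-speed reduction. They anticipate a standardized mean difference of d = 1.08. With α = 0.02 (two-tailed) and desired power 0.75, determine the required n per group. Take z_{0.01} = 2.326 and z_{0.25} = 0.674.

n = 16 per group

For two independent groups with equal n: n = 2·((z_{α/2} + z_β) / d)².
z_{α/2} + z_β = 2.326 + 0.674 = 3.000.
n = 2 × (3.000 / 1.08)² = 2 × 2.778² = 2 × 7.72 = 15.4.
Round up to the next whole participant.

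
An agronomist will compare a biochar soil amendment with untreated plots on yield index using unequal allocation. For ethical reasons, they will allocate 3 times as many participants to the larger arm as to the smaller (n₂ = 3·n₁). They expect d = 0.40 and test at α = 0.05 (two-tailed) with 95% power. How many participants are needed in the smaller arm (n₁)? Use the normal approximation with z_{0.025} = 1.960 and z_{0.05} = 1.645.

n₁ = 109

With allocation ratio k = n₂/n₁ = 3, Var(x̄₁−x̄₂) = σ²(1/n₁ + 1/(k·n₁)) = σ²·(k+1)/(k·n₁).
So n₁ = (1 + 1/k)·((z_{α/2} + z_β)/d)² = 1.333 × (3.605/0.40)².
n₁ = 1.333 × 81.23 = 108.3.
Round up: n₁ = 109, giving n₂ = 3 × 109 = 327.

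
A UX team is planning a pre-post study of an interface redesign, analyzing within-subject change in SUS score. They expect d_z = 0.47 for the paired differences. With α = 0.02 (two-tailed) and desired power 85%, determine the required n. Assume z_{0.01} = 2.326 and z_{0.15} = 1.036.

n = 52 pairs

For a paired (one-sample on differences) test: n = ((z_{α/2} + z_β) / d)².
z_{α/2} + z_β = 2.326 + 1.036 = 3.362.
n = (3.362 / 0.47)² = 7.153² = 51.17.
Round up.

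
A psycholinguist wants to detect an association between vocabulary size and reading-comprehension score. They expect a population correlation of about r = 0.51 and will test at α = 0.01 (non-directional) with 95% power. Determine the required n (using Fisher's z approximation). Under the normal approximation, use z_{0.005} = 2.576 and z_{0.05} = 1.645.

Fisher's z: C = ½·ln((1+r)/(1−r)) = ½·ln(3.0816) = 0.5627.
n = ((z_{α/2} + z_β)/C)² + 3.
(2.576 + 1.645) / 0.5627 = 4.221 / 0.5627 = 7.501.
n = 7.501² + 3 = 56.27 + 3 = 59.3.
Round up.

n = 60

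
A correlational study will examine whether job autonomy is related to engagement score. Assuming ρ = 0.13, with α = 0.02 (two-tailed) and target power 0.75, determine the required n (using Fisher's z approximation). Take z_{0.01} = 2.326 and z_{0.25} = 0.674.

n = 530

Fisher's z: C = ½·ln((1+r)/(1−r)) = ½·ln(1.2989) = 0.1307.
n = ((z_{α/2} + z_β)/C)² + 3.
(2.326 + 0.674) / 0.1307 = 3.000 / 0.1307 = 22.953.
n = 22.953² + 3 = 526.86 + 3 = 529.9.
Round up.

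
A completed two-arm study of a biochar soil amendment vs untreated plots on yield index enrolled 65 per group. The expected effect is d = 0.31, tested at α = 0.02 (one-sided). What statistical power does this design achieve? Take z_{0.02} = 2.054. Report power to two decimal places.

For two equal groups, power = Φ(d·√(n/2) − z_{α}).
d·√(n/2) = 0.31 × √(65/2) = 0.31 × 5.701 = 1.767.
z_β = 1.767 − 2.054 = -0.287.
Power = Φ(-0.287) = 0.387.

power ≈ 0.39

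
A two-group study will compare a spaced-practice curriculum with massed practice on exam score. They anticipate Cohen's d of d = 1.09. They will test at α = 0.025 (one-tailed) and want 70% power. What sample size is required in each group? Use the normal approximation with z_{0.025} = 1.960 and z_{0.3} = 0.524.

n = 11 per group

For two independent groups with equal n: n = 2·((z_{α} + z_β) / d)².
z_{α} + z_β = 1.960 + 0.524 = 2.484.
n = 2 × (2.484 / 1.09)² = 2 × 2.279² = 2 × 5.19 = 10.4.
Round up to the next whole participant.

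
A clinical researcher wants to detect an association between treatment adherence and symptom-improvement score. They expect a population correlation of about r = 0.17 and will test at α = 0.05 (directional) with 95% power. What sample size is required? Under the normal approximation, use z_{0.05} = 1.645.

n = 371

Fisher's z: C = ½·ln((1+r)/(1−r)) = ½·ln(1.4096) = 0.1717.
n = ((z_{α} + z_β)/C)² + 3.
(1.645 + 1.645) / 0.1717 = 3.290 / 0.1717 = 19.161.
n = 19.161² + 3 = 367.16 + 3 = 370.2.
Round up.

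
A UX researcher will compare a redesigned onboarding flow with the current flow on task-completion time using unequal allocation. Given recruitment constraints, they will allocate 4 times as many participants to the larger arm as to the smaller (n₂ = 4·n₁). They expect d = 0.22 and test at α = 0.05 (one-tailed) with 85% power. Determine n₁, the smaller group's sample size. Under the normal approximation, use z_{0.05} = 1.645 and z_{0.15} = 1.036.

With allocation ratio k = n₂/n₁ = 4, Var(x̄₁−x̄₂) = σ²(1/n₁ + 1/(k·n₁)) = σ²·(k+1)/(k·n₁).
So n₁ = (1 + 1/k)·((z_{α} + z_β)/d)² = 1.250 × (2.681/0.22)².
n₁ = 1.250 × 148.51 = 185.6.
Round up: n₁ = 186, giving n₂ = 4 × 186 = 744.

n₁ = 186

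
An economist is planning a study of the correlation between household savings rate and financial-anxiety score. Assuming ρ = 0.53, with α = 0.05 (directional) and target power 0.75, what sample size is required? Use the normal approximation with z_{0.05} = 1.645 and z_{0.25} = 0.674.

n = 19

Fisher's z: C = ½·ln((1+r)/(1−r)) = ½·ln(3.2553) = 0.5901.
n = ((z_{α} + z_β)/C)² + 3.
(1.645 + 0.674) / 0.5901 = 2.319 / 0.5901 = 3.930.
n = 3.930² + 3 = 15.44 + 3 = 18.4.
Round up.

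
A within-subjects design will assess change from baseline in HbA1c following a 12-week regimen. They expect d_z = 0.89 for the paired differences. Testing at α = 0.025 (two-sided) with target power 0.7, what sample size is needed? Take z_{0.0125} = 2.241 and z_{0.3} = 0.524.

n = 10 pairs

For a paired (one-sample on differences) test: n = ((z_{α/2} + z_β) / d)².
z_{α/2} + z_β = 2.241 + 0.524 = 2.765.
n = (2.765 / 0.89)² = 3.107² = 9.65.
Round up.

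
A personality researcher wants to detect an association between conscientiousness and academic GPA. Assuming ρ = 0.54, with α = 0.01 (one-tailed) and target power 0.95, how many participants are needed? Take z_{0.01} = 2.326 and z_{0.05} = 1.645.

n = 47

Fisher's z: C = ½·ln((1+r)/(1−r)) = ½·ln(3.3478) = 0.6042.
n = ((z_{α} + z_β)/C)² + 3.
(2.326 + 1.645) / 0.6042 = 3.971 / 0.6042 = 6.572.
n = 6.572² + 3 = 43.20 + 3 = 46.2.
Round up.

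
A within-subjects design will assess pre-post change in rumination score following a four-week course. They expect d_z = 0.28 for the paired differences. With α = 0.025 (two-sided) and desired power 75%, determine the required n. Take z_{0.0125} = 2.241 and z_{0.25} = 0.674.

n = 109 pairs

For a paired (one-sample on differences) test: n = ((z_{α/2} + z_β) / d)².
z_{α/2} + z_β = 2.241 + 0.674 = 2.915.
n = (2.915 / 0.28)² = 10.411² = 108.38.
Round up.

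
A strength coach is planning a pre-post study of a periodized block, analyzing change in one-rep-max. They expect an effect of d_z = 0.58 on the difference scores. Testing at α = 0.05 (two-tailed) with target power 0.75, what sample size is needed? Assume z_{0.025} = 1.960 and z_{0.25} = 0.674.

n = 21 pairs

For a paired (one-sample on differences) test: n = ((z_{α/2} + z_β) / d)².
z_{α/2} + z_β = 1.960 + 0.674 = 2.634.
n = (2.634 / 0.58)² = 4.541² = 20.62.
Round up.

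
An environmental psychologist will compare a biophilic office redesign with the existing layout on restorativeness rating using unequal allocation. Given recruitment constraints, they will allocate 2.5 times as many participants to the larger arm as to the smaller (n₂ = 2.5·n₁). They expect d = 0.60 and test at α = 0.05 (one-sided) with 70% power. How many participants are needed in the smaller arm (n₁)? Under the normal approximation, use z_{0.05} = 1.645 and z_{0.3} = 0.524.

With allocation ratio k = n₂/n₁ = 2.5, Var(x̄₁−x̄₂) = σ²(1/n₁ + 1/(k·n₁)) = σ²·(k+1)/(k·n₁).
So n₁ = (1 + 1/k)·((z_{α} + z_β)/d)² = 1.400 × (2.169/0.60)².
n₁ = 1.400 × 13.07 = 18.3.
Round up: n₁ = 19, giving n₂ = ⌈2.5 × 19⌉ = ⌈47.5⌉ = 48.

n₁ = 19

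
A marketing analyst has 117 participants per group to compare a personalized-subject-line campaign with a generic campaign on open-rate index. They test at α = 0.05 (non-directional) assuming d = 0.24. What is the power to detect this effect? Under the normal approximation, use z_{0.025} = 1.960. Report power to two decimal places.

power ≈ 0.45

For two equal groups, power = Φ(d·√(n/2) − z_{α/2}).
d·√(n/2) = 0.24 × √(117/2) = 0.24 × 7.649 = 1.836.
z_β = 1.836 − 1.960 = -0.124.
Power = Φ(-0.124) = 0.451.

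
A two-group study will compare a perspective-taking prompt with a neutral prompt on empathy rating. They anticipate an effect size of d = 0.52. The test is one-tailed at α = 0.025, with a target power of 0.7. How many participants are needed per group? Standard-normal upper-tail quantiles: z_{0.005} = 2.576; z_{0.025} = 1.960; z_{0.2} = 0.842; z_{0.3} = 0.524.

For two independent groups with equal n: n = 2·((z_{α} + z_β) / d)².
z_{α} + z_β = 1.960 + 0.524 = 2.484.
n = 2 × (2.484 / 0.52)² = 2 × 4.777² = 2 × 22.82 = 45.6.
Round up to the next whole participant.

n = 46 per group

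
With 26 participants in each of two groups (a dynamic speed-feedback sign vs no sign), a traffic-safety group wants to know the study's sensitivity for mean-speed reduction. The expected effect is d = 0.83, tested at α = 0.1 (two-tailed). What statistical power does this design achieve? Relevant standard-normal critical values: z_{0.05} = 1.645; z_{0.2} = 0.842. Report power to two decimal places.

For two equal groups, power = Φ(d·√(n/2) − z_{α/2}).
d·√(n/2) = 0.83 × √(26/2) = 0.83 × 3.606 = 2.993.
z_β = 2.993 − 1.645 = 1.348.
Power = Φ(1.348) = 0.911.

power ≈ 0.91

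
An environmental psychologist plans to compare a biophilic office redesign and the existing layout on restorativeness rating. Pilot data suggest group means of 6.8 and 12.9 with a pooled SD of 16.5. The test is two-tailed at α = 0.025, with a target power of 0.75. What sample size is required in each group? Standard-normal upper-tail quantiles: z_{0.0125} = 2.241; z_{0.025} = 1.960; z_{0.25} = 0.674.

n = 125 per group

Cohen's d = |M₁ − M₂| / SD_pooled = |6.8 − 12.9| / 16.5 = 6.1 / 16.5 = 0.370.
For two independent groups with equal n: n = 2·((z_{α/2} + z_β) / d)².
z_{α/2} + z_β = 2.241 + 0.674 = 2.915.
n = 2 × (2.915 / 0.370)² = 2 × 7.878² = 2 × 62.07 = 124.1.
Round up to the next whole participant.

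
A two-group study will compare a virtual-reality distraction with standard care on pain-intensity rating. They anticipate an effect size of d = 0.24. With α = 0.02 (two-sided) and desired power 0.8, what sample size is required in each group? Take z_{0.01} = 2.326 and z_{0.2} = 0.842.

n = 349 per group

For two independent groups with equal n: n = 2·((z_{α/2} + z_β) / d)².
z_{α/2} + z_β = 2.326 + 0.842 = 3.168.
n = 2 × (3.168 / 0.24)² = 2 × 13.200² = 2 × 174.24 = 348.5.
Round up to the next whole participant.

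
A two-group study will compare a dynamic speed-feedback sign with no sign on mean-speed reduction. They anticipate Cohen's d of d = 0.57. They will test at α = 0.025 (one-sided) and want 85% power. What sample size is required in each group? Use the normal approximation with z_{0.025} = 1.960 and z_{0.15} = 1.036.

For two independent groups with equal n: n = 2·((z_{α} + z_β) / d)².
z_{α} + z_β = 1.960 + 1.036 = 2.996.
n = 2 × (2.996 / 0.57)² = 2 × 5.256² = 2 × 27.63 = 55.3.
Round up to the next whole participant.

n = 56 per group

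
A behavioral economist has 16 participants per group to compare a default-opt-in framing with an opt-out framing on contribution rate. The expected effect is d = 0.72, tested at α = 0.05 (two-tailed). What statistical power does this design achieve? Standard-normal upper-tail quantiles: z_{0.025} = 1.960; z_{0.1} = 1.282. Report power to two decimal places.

power ≈ 0.53

For two equal groups, power = Φ(d·√(n/2) − z_{α/2}).
d·√(n/2) = 0.72 × √(16/2) = 0.72 × 2.828 = 2.036.
z_β = 2.036 − 1.960 = 0.076.
Power = Φ(0.076) = 0.530.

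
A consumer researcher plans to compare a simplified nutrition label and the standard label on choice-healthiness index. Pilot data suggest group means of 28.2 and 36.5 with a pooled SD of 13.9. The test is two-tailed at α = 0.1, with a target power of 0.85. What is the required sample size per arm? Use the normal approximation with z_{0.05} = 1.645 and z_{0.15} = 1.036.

n = 41 per group

Cohen's d = |M₁ − M₂| / SD_pooled = |28.2 − 36.5| / 13.9 = 8.3 / 13.9 = 0.597.
For two independent groups with equal n: n = 2·((z_{α/2} + z_β) / d)².
z_{α/2} + z_β = 1.645 + 1.036 = 2.681.
n = 2 × (2.681 / 0.597)² = 2 × 4.491² = 2 × 20.17 = 40.3.
Round up to the next whole participant.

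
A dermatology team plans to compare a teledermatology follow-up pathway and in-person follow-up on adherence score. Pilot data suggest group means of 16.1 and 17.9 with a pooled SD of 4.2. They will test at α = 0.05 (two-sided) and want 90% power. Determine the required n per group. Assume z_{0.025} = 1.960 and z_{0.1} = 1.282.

Cohen's d = |M₁ − M₂| / SD_pooled = |16.1 − 17.9| / 4.2 = 1.8 / 4.2 = 0.429.
For two independent groups with equal n: n = 2·((z_{α/2} + z_β) / d)².
z_{α/2} + z_β = 1.960 + 1.282 = 3.242.
n = 2 × (3.242 / 0.429)² = 2 × 7.557² = 2 × 57.11 = 114.2.
Round up to the next whole participant.

n = 115 per group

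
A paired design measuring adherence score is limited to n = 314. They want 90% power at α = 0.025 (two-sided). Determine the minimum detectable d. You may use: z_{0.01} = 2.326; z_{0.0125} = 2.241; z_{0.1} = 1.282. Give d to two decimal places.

For a single sample (or paired design) of n = 314: d_min = (z_{α/2} + z_β)/√n.
z-sum = 2.241 + 1.282 = 3.523.
d_min = 3.523 / √314 = 3.523 / 17.720 = 0.199.

d_min ≈ 0.20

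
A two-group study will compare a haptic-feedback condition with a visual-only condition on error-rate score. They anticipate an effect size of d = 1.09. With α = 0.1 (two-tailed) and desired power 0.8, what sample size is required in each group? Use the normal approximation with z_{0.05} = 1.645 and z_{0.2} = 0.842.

n = 11 per group

For two independent groups with equal n: n = 2·((z_{α/2} + z_β) / d)².
z_{α/2} + z_β = 1.645 + 0.842 = 2.487.
n = 2 × (2.487 / 1.09)² = 2 × 2.282² = 2 × 5.21 = 10.4.
Round up to the next whole participant.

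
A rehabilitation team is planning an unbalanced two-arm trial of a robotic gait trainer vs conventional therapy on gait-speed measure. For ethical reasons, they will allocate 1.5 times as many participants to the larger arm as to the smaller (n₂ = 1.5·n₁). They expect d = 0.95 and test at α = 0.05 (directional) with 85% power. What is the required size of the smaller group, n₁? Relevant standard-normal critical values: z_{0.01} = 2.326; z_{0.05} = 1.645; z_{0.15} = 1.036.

With allocation ratio k = n₂/n₁ = 1.5, Var(x̄₁−x̄₂) = σ²(1/n₁ + 1/(k·n₁)) = σ²·(k+1)/(k·n₁).
So n₁ = (1 + 1/k)·((z_{α} + z_β)/d)² = 1.667 × (2.681/0.95)².
n₁ = 1.667 × 7.96 = 13.3.
Round up: n₁ = 14, giving n₂ = 1.5 × 14 = 21.

n₁ = 14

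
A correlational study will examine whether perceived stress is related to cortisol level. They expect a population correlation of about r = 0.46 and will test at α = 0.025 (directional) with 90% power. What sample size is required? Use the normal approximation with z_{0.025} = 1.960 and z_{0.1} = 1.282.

Fisher's z: C = ½·ln((1+r)/(1−r)) = ½·ln(2.7037) = 0.4973.
n = ((z_{α} + z_β)/C)² + 3.
(1.960 + 1.282) / 0.4973 = 3.242 / 0.4973 = 6.519.
n = 6.519² + 3 = 42.50 + 3 = 45.5.
Round up.

n = 46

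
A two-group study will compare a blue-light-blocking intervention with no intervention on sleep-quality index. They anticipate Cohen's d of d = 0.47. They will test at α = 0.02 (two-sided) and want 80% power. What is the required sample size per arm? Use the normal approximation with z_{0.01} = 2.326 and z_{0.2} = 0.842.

For two independent groups with equal n: n = 2·((z_{α/2} + z_β) / d)².
z_{α/2} + z_β = 2.326 + 0.842 = 3.168.
n = 2 × (3.168 / 0.47)² = 2 × 6.740² = 2 × 45.43 = 90.9.
Round up to the next whole participant.

n = 91 per group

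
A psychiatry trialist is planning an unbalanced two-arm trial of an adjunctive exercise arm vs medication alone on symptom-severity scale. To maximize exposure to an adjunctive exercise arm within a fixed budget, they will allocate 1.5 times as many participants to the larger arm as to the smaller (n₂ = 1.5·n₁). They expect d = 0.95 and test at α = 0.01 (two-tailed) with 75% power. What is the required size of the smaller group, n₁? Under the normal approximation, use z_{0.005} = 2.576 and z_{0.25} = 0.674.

n₁ = 20

With allocation ratio k = n₂/n₁ = 1.5, Var(x̄₁−x̄₂) = σ²(1/n₁ + 1/(k·n₁)) = σ²·(k+1)/(k·n₁).
So n₁ = (1 + 1/k)·((z_{α/2} + z_β)/d)² = 1.667 × (3.250/0.95)².
n₁ = 1.667 × 11.70 = 19.5.
Round up: n₁ = 20, giving n₂ = 1.5 × 20 = 30.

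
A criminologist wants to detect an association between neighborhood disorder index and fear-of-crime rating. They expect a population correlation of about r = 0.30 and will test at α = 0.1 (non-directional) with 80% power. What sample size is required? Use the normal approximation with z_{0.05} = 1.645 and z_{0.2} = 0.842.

n = 68

Fisher's z: C = ½·ln((1+r)/(1−r)) = ½·ln(1.8571) = 0.3095.
n = ((z_{α/2} + z_β)/C)² + 3.
(1.645 + 0.842) / 0.3095 = 2.487 / 0.3095 = 8.036.
n = 8.036² + 3 = 64.57 + 3 = 67.6.
Round up.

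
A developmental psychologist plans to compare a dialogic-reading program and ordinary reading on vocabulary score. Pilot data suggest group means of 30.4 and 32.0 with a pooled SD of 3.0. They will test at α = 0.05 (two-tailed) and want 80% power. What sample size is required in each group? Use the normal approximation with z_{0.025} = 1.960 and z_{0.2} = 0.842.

n = 56 per group

Cohen's d = |M₁ − M₂| / SD_pooled = |30.4 − 32.0| / 3.0 = 1.6 / 3.0 = 0.533.
For two independent groups with equal n: n = 2·((z_{α/2} + z_β) / d)².
z_{α/2} + z_β = 1.960 + 0.842 = 2.802.
n = 2 × (2.802 / 0.533)² = 2 × 5.257² = 2 × 27.64 = 55.3.
Round up to the next whole participant.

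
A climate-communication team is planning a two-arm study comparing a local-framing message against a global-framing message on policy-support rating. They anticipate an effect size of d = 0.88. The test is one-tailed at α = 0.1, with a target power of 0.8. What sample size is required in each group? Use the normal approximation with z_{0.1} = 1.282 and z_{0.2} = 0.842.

For two independent groups with equal n: n = 2·((z_{α} + z_β) / d)².
z_{α} + z_β = 1.282 + 0.842 = 2.124.
n = 2 × (2.124 / 0.88)² = 2 × 2.414² = 2 × 5.83 = 11.7.
Round up to the next whole participant.

n = 12 per group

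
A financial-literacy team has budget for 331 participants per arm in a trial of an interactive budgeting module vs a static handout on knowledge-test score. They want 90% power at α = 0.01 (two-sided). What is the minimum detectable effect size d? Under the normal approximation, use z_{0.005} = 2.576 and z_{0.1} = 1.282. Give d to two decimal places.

d_min ≈ 0.30

For two independent groups of n = 331 each: d_min = (z_{α/2} + z_β)·√(2/n).
z-sum = 2.576 + 1.282 = 3.858.
d_min = 3.858 × √(2/331) = 3.858 × 0.0777 = 0.300.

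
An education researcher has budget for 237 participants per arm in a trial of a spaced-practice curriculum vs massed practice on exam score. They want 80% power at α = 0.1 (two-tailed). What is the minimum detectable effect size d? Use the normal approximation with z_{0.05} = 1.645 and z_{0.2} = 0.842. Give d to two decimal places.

d_min ≈ 0.23

For two independent groups of n = 237 each: d_min = (z_{α/2} + z_β)·√(2/n).
z-sum = 1.645 + 0.842 = 2.487.
d_min = 2.487 × √(2/237) = 2.487 × 0.0919 = 0.228.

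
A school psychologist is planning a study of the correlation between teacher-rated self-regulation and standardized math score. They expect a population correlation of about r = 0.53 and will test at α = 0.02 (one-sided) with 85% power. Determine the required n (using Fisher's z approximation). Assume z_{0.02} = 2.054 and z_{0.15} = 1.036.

n = 31

Fisher's z: C = ½·ln((1+r)/(1−r)) = ½·ln(3.2553) = 0.5901.
n = ((z_{α} + z_β)/C)² + 3.
(2.054 + 1.036) / 0.5901 = 3.090 / 0.5901 = 5.236.
n = 5.236² + 3 = 27.42 + 3 = 30.4.
Round up.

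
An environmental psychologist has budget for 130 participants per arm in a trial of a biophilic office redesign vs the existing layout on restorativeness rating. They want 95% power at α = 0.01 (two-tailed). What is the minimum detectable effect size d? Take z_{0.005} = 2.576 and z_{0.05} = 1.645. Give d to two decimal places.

d_min ≈ 0.52

For two independent groups of n = 130 each: d_min = (z_{α/2} + z_β)·√(2/n).
z-sum = 2.576 + 1.645 = 4.221.
d_min = 4.221 × √(2/130) = 4.221 × 0.1240 = 0.524.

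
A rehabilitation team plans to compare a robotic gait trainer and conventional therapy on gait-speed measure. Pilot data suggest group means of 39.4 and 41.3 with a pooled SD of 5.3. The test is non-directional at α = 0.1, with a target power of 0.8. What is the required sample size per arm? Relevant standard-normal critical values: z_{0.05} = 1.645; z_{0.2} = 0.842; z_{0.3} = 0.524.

Cohen's d = |M₁ − M₂| / SD_pooled = |39.4 − 41.3| / 5.3 = 1.9 / 5.3 = 0.358.
For two independent groups with equal n: n = 2·((z_{α/2} + z_β) / d)².
z_{α/2} + z_β = 1.645 + 0.842 = 2.487.
n = 2 × (2.487 / 0.358)² = 2 × 6.947² = 2 × 48.26 = 96.5.
Round up to the next whole participant.

n = 97 per group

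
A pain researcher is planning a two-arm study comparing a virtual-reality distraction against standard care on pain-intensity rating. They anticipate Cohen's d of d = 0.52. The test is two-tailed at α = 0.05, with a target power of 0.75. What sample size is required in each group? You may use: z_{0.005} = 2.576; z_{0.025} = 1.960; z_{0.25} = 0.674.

For two independent groups with equal n: n = 2·((z_{α/2} + z_β) / d)².
z_{α/2} + z_β = 1.960 + 0.674 = 2.634.
n = 2 × (2.634 / 0.52)² = 2 × 5.065² = 2 × 25.66 = 51.3.
Round up to the next whole participant.

n = 52 per group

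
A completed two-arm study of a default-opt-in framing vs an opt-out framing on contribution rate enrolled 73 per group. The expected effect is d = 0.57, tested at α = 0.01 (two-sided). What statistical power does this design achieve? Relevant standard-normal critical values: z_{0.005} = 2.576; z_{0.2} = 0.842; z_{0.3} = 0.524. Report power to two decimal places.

power ≈ 0.81

For two equal groups, power = Φ(d·√(n/2) − z_{α/2}).
d·√(n/2) = 0.57 × √(73/2) = 0.57 × 6.042 = 3.444.
z_β = 3.444 − 2.576 = 0.868.
Power = Φ(0.868) = 0.807.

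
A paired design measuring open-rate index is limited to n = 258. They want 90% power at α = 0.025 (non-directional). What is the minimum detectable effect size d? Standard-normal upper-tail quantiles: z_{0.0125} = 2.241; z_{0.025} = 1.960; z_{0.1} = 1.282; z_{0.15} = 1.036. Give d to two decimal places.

d_min ≈ 0.22

For a single sample (or paired design) of n = 258: d_min = (z_{α/2} + z_β)/√n.
z-sum = 2.241 + 1.282 = 3.523.
d_min = 3.523 / √258 = 3.523 / 16.062 = 0.219.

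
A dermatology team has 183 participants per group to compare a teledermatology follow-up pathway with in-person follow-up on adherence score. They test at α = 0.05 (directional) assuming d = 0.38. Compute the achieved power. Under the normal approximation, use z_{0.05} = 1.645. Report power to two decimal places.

For two equal groups, power = Φ(d·√(n/2) − z_{α}).
d·√(n/2) = 0.38 × √(183/2) = 0.38 × 9.566 = 3.635.
z_β = 3.635 − 1.645 = 1.990.
Power = Φ(1.990) = 0.977.

power ≈ 0.98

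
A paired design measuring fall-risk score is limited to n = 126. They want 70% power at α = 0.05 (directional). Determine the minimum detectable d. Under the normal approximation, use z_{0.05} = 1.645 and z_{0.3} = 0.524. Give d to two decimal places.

For a single sample (or paired design) of n = 126: d_min = (z_{α} + z_β)/√n.
z-sum = 1.645 + 0.524 = 2.169.
d_min = 2.169 / √126 = 2.169 / 11.225 = 0.193.

d_min ≈ 0.19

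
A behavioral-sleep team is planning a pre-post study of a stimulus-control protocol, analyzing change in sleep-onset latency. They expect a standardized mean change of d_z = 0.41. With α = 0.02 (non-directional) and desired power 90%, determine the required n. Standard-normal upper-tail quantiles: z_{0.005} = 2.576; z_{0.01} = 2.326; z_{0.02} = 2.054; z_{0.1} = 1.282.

n = 78 pairs

For a paired (one-sample on differences) test: n = ((z_{α/2} + z_β) / d)².
z_{α/2} + z_β = 2.326 + 1.282 = 3.608.
n = (3.608 / 0.41)² = 8.800² = 77.44.
Round up.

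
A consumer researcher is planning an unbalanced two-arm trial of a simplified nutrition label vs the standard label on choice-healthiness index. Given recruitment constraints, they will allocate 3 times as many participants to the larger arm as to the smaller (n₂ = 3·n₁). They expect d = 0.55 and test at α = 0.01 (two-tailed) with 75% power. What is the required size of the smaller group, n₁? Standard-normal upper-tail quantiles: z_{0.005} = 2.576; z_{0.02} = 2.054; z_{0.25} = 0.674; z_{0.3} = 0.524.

With allocation ratio k = n₂/n₁ = 3, Var(x̄₁−x̄₂) = σ²(1/n₁ + 1/(k·n₁)) = σ²·(k+1)/(k·n₁).
So n₁ = (1 + 1/k)·((z_{α/2} + z_β)/d)² = 1.333 × (3.250/0.55)².
n₁ = 1.333 × 34.92 = 46.6.
Round up: n₁ = 47, giving n₂ = 3 × 47 = 141.

n₁ = 47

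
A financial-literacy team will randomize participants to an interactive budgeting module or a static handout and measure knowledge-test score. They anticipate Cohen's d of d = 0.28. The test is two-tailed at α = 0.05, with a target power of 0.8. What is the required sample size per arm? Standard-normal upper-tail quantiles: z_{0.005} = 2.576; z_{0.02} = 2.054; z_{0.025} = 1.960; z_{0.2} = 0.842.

For two independent groups with equal n: n = 2·((z_{α/2} + z_β) / d)².
z_{α/2} + z_β = 1.960 + 0.842 = 2.802.
n = 2 × (2.802 / 0.28)² = 2 × 10.007² = 2 × 100.14 = 200.3.
Round up to the next whole participant.

n = 201 per group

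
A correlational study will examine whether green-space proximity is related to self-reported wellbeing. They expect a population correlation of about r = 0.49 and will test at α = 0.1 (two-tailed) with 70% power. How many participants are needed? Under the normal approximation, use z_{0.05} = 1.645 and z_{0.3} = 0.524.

n = 20

Fisher's z: C = ½·ln((1+r)/(1−r)) = ½·ln(2.9216) = 0.5361.
n = ((z_{α/2} + z_β)/C)² + 3.
(1.645 + 0.524) / 0.5361 = 2.169 / 0.5361 = 4.046.
n = 4.046² + 3 = 16.37 + 3 = 19.4.
Round up.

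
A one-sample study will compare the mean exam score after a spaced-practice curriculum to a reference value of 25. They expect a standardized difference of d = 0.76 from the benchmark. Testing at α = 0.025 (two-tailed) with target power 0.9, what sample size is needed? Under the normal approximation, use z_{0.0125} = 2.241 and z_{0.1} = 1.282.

For a one-sample test: n = ((z_{α/2} + z_β) / d)².
z_{α/2} + z_β = 2.241 + 1.282 = 3.523.
n = (3.523 / 0.76)² = 4.636² = 21.49.
Round up.

n = 22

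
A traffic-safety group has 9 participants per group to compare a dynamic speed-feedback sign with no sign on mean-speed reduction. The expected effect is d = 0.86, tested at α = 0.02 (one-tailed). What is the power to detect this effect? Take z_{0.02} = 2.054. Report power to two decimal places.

power ≈ 0.41

For two equal groups, power = Φ(d·√(n/2) − z_{α}).
d·√(n/2) = 0.86 × √(9/2) = 0.86 × 2.121 = 1.824.
z_β = 1.824 − 2.054 = -0.230.
Power = Φ(-0.230) = 0.409.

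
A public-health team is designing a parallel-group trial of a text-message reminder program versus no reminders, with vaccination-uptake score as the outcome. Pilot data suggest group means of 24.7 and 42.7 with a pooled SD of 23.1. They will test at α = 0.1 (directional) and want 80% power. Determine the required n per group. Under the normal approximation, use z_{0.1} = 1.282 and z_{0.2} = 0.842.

n = 15 per group

Cohen's d = |M₁ − M₂| / SD_pooled = |24.7 − 42.7| / 23.1 = 18.0 / 23.1 = 0.779.
For two independent groups with equal n: n = 2·((z_{α} + z_β) / d)².
z_{α} + z_β = 1.282 + 0.842 = 2.124.
n = 2 × (2.124 / 0.779)² = 2 × 2.727² = 2 × 7.43 = 14.9.
Round up to the next whole participant.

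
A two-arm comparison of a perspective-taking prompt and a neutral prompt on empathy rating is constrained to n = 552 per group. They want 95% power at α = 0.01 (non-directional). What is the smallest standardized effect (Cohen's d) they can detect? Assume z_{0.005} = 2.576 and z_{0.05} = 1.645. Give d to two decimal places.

For two independent groups of n = 552 each: d_min = (z_{α/2} + z_β)·√(2/n).
z-sum = 2.576 + 1.645 = 4.221.
d_min = 4.221 × √(2/552) = 4.221 × 0.0602 = 0.254.

d_min ≈ 0.25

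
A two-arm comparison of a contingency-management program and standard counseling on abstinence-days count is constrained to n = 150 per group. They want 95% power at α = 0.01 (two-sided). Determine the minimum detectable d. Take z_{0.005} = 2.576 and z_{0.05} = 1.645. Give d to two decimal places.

For two independent groups of n = 150 each: d_min = (z_{α/2} + z_β)·√(2/n).
z-sum = 2.576 + 1.645 = 4.221.
d_min = 4.221 × √(2/150) = 4.221 × 0.1155 = 0.487.

d_min ≈ 0.49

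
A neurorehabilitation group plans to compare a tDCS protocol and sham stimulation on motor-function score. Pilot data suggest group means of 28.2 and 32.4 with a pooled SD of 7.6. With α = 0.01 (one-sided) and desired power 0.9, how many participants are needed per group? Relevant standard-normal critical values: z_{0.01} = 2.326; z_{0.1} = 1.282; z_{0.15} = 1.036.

Cohen's d = |M₁ − M₂| / SD_pooled = |28.2 − 32.4| / 7.6 = 4.2 / 7.6 = 0.553.
For two independent groups with equal n: n = 2·((z_{α} + z_β) / d)².
z_{α} + z_β = 2.326 + 1.282 = 3.608.
n = 2 × (3.608 / 0.553)² = 2 × 6.524² = 2 × 42.57 = 85.1.
Round up to the next whole participant.

n = 86 per group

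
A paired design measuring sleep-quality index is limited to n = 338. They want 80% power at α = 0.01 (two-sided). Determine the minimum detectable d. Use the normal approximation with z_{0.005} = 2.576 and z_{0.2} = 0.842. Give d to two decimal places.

For a single sample (or paired design) of n = 338: d_min = (z_{α/2} + z_β)/√n.
z-sum = 2.576 + 0.842 = 3.418.
d_min = 3.418 / √338 = 3.418 / 18.385 = 0.186.

d_min ≈ 0.19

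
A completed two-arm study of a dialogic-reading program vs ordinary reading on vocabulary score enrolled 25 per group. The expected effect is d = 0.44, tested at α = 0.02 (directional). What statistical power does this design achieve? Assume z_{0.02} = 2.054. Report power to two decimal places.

For two equal groups, power = Φ(d·√(n/2) − z_{α}).
d·√(n/2) = 0.44 × √(25/2) = 0.44 × 3.536 = 1.556.
z_β = 1.556 − 2.054 = -0.498.
Power = Φ(-0.498) = 0.309.

power ≈ 0.31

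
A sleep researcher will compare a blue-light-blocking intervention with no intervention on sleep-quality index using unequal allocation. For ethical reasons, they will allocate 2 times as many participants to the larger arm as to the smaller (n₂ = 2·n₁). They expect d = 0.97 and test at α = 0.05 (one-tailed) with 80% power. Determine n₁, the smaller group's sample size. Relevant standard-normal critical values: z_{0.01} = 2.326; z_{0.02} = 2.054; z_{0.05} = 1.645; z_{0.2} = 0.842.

n₁ = 10

With allocation ratio k = n₂/n₁ = 2, Var(x̄₁−x̄₂) = σ²(1/n₁ + 1/(k·n₁)) = σ²·(k+1)/(k·n₁).
So n₁ = (1 + 1/k)·((z_{α} + z_β)/d)² = 1.500 × (2.487/0.97)².
n₁ = 1.500 × 6.57 = 9.9.
Round up: n₁ = 10, giving n₂ = 2 × 10 = 20.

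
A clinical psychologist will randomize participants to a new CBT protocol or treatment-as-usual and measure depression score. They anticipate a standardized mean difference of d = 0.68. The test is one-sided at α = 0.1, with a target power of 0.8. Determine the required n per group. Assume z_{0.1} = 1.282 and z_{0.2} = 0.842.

For two independent groups with equal n: n = 2·((z_{α} + z_β) / d)².
z_{α} + z_β = 1.282 + 0.842 = 2.124.
n = 2 × (2.124 / 0.68)² = 2 × 3.124² = 2 × 9.76 = 19.5.
Round up to the next whole participant.

n = 20 per group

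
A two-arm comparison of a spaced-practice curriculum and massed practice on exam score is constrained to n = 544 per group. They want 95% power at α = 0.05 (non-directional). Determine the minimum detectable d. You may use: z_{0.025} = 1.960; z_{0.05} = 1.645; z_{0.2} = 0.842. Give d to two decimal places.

For two independent groups of n = 544 each: d_min = (z_{α/2} + z_β)·√(2/n).
z-sum = 1.960 + 1.645 = 3.605.
d_min = 3.605 × √(2/544) = 3.605 × 0.0606 = 0.219.

d_min ≈ 0.22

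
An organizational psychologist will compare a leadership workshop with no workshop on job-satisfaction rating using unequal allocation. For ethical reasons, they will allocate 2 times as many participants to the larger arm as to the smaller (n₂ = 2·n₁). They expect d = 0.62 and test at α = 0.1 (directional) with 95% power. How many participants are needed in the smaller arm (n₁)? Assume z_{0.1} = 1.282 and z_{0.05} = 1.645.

n₁ = 34

With allocation ratio k = n₂/n₁ = 2, Var(x̄₁−x̄₂) = σ²(1/n₁ + 1/(k·n₁)) = σ²·(k+1)/(k·n₁).
So n₁ = (1 + 1/k)·((z_{α} + z_β)/d)² = 1.500 × (2.927/0.62)².
n₁ = 1.500 × 22.29 = 33.4.
Round up: n₁ = 34, giving n₂ = 2 × 34 = 68.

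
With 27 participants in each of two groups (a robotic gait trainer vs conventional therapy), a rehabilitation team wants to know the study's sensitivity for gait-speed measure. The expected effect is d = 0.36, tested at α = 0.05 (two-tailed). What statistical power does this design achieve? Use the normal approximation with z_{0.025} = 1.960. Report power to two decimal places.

For two equal groups, power = Φ(d·√(n/2) − z_{α/2}).
d·√(n/2) = 0.36 × √(27/2) = 0.36 × 3.674 = 1.323.
z_β = 1.323 − 1.960 = -0.637.
Power = Φ(-0.637) = 0.262.

power ≈ 0.26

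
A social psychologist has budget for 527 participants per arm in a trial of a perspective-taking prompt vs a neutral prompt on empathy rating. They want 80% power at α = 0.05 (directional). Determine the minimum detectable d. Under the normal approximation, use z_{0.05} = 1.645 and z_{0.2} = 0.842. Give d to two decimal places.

d_min ≈ 0.15

For two independent groups of n = 527 each: d_min = (z_{α} + z_β)·√(2/n).
z-sum = 1.645 + 0.842 = 2.487.
d_min = 2.487 × √(2/527) = 2.487 × 0.0616 = 0.153.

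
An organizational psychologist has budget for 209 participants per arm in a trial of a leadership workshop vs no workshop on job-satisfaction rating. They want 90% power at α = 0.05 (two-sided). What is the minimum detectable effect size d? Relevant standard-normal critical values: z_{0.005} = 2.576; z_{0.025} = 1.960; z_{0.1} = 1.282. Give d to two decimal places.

For two independent groups of n = 209 each: d_min = (z_{α/2} + z_β)·√(2/n).
z-sum = 1.960 + 1.282 = 3.242.
d_min = 3.242 × √(2/209) = 3.242 × 0.0978 = 0.317.

d_min ≈ 0.32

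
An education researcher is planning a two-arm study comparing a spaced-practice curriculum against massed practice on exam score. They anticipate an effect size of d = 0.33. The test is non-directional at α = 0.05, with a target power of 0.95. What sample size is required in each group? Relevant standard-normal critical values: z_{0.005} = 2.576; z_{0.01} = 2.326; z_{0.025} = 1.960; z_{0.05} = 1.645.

n = 239 per group

For two independent groups with equal n: n = 2·((z_{α/2} + z_β) / d)².
z_{α/2} + z_β = 1.960 + 1.645 = 3.605.
n = 2 × (3.605 / 0.33)² = 2 × 10.924² = 2 × 119.34 = 238.7.
Round up to the next whole participant.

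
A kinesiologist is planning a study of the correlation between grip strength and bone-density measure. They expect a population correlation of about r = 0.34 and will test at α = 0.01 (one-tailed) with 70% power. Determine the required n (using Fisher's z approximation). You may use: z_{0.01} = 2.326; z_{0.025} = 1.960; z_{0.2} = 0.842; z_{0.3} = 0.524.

Fisher's z: C = ½·ln((1+r)/(1−r)) = ½·ln(2.0303) = 0.3541.
n = ((z_{α} + z_β)/C)² + 3.
(2.326 + 0.524) / 0.3541 = 2.850 / 0.3541 = 8.049.
n = 8.049² + 3 = 64.78 + 3 = 67.8.
Round up.

n = 68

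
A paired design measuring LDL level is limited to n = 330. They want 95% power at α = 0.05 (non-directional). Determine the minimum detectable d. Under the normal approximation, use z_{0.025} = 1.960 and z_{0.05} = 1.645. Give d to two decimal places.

For a single sample (or paired design) of n = 330: d_min = (z_{α/2} + z_β)/√n.
z-sum = 1.960 + 1.645 = 3.605.
d_min = 3.605 / √330 = 3.605 / 18.166 = 0.198.

d_min ≈ 0.20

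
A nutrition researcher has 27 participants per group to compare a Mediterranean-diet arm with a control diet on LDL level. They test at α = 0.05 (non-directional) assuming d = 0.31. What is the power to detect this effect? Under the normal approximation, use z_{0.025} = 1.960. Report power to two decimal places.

power ≈ 0.21

For two equal groups, power = Φ(d·√(n/2) − z_{α/2}).
d·√(n/2) = 0.31 × √(27/2) = 0.31 × 3.674 = 1.139.
z_β = 1.139 − 1.960 = -0.821.
Power = Φ(-0.821) = 0.206.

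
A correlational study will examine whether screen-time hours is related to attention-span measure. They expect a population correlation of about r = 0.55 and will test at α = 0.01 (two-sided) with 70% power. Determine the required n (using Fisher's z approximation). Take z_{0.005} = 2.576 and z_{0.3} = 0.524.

n = 29

Fisher's z: C = ½·ln((1+r)/(1−r)) = ½·ln(3.4444) = 0.6184.
n = ((z_{α/2} + z_β)/C)² + 3.
(2.576 + 0.524) / 0.6184 = 3.100 / 0.6184 = 5.013.
n = 5.013² + 3 = 25.13 + 3 = 28.1.
Round up.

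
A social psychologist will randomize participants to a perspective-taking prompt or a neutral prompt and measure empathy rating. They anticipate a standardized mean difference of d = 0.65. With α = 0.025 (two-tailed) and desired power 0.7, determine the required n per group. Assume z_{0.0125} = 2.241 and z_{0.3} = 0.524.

n = 37 per group

For two independent groups with equal n: n = 2·((z_{α/2} + z_β) / d)².
z_{α/2} + z_β = 2.241 + 0.524 = 2.765.
n = 2 × (2.765 / 0.65)² = 2 × 4.254² = 2 × 18.10 = 36.2.
Round up to the next whole participant.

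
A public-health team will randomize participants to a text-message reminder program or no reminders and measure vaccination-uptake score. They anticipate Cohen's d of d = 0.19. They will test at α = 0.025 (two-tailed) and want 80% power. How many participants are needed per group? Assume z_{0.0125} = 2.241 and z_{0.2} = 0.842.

n = 527 per group

For two independent groups with equal n: n = 2·((z_{α/2} + z_β) / d)².
z_{α/2} + z_β = 2.241 + 0.842 = 3.083.
n = 2 × (3.083 / 0.19)² = 2 × 16.226² = 2 × 263.29 = 526.6.
Round up to the next whole participant.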